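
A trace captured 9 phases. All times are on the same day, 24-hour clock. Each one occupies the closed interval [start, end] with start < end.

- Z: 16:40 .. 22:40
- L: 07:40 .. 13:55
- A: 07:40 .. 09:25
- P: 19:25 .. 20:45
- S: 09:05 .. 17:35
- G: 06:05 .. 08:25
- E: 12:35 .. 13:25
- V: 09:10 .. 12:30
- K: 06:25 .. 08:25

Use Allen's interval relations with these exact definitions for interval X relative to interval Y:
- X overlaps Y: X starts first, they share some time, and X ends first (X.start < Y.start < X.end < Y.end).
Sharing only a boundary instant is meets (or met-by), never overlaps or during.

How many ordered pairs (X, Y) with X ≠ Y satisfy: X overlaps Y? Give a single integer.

8

Checking all 72 ordered pairs for relation 'overlaps'; matching pairs in alphabetical order:
(A, S): A overlaps S ✓
(A, V): A overlaps V ✓
(G, A): G overlaps A ✓
(G, L): G overlaps L ✓
(K, A): K overlaps A ✓
(K, L): K overlaps L ✓
(L, S): L overlaps S ✓
(S, Z): S overlaps Z ✓
Count: 8.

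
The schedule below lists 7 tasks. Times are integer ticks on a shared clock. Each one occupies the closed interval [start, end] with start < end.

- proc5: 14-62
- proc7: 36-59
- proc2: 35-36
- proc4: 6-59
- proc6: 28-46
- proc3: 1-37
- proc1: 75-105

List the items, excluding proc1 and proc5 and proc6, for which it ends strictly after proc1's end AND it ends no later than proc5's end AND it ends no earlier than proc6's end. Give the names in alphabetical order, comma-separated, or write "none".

none

Conditions: its end is strictly after proc1's end (X.end > 105) AND its end is no later than proc5's end (X.end <= 62) AND its end is no earlier than proc6's end (X.end >= 46).
proc2: end 36 > 105? ✗; end 36 <= 62? ✓; end 36 >= 46? ✗ → no.
proc3: end 37 > 105? ✗; end 37 <= 62? ✓; end 37 >= 46? ✗ → no.
proc4: end 59 > 105? ✗; end 59 <= 62? ✓; end 59 >= 46? ✓ → no.
proc7: end 59 > 105? ✗; end 59 <= 62? ✓; end 59 >= 46? ✓ → no.
Result: none.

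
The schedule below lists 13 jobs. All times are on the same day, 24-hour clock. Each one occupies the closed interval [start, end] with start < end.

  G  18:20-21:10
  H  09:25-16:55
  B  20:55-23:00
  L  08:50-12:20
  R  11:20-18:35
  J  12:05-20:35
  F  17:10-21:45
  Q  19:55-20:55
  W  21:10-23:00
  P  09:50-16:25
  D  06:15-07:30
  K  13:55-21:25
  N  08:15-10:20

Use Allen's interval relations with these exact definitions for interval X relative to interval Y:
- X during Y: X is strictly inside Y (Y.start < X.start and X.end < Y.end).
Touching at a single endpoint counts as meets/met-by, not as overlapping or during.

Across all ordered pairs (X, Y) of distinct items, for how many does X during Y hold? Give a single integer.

6

Checking all 156 ordered pairs for relation 'during'; matching pairs in alphabetical order:
(G, F): G during F ✓
(G, K): G during K ✓
(P, H): P during H ✓
(Q, F): Q during F ✓
(Q, G): Q during G ✓
(Q, K): Q during K ✓
Count: 6.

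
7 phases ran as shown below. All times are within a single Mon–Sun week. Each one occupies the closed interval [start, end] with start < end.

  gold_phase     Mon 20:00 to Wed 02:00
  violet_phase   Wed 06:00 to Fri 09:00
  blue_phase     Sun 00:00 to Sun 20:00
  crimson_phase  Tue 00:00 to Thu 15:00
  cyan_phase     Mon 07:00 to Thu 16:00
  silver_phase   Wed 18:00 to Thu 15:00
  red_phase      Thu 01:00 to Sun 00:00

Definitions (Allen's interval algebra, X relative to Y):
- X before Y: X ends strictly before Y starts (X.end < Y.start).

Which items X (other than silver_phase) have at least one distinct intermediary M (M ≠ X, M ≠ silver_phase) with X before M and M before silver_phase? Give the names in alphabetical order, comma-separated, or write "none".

Target silver_phase = [Wed 18:00, Thu 15:00].
Intermediaries M with M before silver_phase: gold_phase.
Via gold_phase — items with X before gold_phase: none.
Union: none.

none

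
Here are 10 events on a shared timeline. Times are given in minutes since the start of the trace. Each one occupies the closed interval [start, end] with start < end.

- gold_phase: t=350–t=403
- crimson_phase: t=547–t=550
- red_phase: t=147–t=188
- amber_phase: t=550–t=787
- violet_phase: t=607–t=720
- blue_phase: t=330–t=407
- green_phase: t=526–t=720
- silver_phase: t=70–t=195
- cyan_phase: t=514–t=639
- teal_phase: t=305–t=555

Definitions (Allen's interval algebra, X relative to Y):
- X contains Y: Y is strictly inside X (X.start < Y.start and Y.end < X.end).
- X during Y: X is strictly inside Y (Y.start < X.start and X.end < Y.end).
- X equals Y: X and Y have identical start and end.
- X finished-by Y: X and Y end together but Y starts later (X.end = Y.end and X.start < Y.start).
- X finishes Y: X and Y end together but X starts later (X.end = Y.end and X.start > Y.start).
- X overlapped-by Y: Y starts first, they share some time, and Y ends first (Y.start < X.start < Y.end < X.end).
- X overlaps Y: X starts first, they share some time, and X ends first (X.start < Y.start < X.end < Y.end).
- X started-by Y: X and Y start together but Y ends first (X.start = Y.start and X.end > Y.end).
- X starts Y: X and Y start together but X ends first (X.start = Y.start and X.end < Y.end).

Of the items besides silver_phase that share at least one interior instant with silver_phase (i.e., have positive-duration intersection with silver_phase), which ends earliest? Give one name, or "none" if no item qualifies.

Target silver_phase = [t=70, t=195].
amber_phase [t=550, t=787] → after → excluded.
blue_phase [t=330, t=407] → after → excluded.
crimson_phase [t=547, t=550] → after → excluded.
cyan_phase [t=514, t=639] → after → excluded.
gold_phase [t=350, t=403] → after → excluded.
green_phase [t=526, t=720] → after → excluded.
red_phase [t=147, t=188] → during → candidate.
teal_phase [t=305, t=555] → after → excluded.
violet_phase [t=607, t=720] → after → excluded.
Among candidates, earliest end is t=188 → red_phase.

red_phase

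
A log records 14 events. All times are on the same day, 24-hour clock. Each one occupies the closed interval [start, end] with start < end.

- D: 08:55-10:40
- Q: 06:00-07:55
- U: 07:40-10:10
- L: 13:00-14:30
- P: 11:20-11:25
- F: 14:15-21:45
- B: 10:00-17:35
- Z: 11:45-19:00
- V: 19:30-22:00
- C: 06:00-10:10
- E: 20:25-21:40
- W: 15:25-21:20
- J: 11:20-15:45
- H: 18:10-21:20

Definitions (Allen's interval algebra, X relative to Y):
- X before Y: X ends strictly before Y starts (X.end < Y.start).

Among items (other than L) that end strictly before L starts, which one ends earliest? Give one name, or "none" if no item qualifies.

Q

Target L = [13:00, 14:30].
B [10:00, 17:35] → contains → excluded.
C [06:00, 10:10] → before → candidate.
D [08:55, 10:40] → before → candidate.
E [20:25, 21:40] → after → excluded.
F [14:15, 21:45] → overlapped-by → excluded.
H [18:10, 21:20] → after → excluded.
J [11:20, 15:45] → contains → excluded.
P [11:20, 11:25] → before → candidate.
Q [06:00, 07:55] → before → candidate.
U [07:40, 10:10] → before → candidate.
V [19:30, 22:00] → after → excluded.
W [15:25, 21:20] → after → excluded.
Z [11:45, 19:00] → contains → excluded.
Among candidates, earliest end is 07:55 → Q.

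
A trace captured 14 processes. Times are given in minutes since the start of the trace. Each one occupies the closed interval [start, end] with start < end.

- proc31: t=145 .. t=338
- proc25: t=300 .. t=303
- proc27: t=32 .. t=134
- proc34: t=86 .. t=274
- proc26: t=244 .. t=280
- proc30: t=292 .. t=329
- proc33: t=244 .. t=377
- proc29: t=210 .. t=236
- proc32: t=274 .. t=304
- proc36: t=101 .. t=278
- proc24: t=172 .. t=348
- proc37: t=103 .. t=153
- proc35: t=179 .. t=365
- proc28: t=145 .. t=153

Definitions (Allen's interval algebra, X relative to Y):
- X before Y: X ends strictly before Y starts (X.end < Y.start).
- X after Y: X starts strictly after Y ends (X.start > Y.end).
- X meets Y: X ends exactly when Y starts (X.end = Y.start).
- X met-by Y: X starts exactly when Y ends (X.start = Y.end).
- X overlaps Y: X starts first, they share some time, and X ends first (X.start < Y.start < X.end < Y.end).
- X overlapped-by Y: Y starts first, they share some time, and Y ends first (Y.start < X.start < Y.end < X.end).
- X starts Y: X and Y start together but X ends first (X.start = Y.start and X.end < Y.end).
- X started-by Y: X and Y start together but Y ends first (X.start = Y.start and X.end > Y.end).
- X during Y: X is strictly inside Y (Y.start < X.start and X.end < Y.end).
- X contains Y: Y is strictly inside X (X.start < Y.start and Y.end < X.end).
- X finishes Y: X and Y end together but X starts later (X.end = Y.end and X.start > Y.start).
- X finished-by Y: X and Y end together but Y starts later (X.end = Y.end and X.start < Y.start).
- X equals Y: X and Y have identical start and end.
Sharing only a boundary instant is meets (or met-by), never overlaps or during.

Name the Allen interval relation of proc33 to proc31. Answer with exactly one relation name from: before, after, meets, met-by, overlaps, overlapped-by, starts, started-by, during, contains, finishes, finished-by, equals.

overlapped-by

proc33 = [t=244, t=377]; proc31 = [t=145, t=338].
Compare endpoints: proc33.start > proc31.start, proc33.start < proc31.end, proc33.end > proc31.start, proc33.end > proc31.end.
That pattern is 'overlapped-by'.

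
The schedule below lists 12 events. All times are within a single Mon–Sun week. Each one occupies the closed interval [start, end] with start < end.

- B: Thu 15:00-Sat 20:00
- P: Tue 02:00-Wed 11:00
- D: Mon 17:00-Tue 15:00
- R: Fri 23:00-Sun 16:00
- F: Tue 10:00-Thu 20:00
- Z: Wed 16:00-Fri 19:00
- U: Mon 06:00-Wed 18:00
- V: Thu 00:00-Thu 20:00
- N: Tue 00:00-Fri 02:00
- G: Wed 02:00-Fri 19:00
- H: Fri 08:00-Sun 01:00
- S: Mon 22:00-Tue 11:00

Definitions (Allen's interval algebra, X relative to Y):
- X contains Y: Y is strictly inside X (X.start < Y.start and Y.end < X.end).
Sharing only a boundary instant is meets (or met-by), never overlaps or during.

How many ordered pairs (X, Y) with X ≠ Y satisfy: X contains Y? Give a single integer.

Checking all 132 ordered pairs for relation 'contains'; matching pairs in alphabetical order:
(D, S): D contains S ✓
(G, V): G contains V ✓
(N, F): N contains F ✓
(N, P): N contains P ✓
(N, V): N contains V ✓
(U, D): U contains D ✓
(U, P): U contains P ✓
(U, S): U contains S ✓
(Z, V): Z contains V ✓
Count: 9.

9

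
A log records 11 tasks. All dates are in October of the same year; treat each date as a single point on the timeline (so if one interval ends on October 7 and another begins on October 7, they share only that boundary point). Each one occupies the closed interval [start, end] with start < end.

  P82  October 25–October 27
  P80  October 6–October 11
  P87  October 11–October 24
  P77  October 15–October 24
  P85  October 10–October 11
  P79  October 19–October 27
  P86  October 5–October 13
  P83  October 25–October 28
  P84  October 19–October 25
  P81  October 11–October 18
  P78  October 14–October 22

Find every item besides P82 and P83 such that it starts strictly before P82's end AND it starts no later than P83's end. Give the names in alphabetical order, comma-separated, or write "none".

P77, P78, P79, P80, P81, P84, P85, P86, P87

Conditions: its start is strictly before P82's end (X.start < October 27) AND its start is no later than P83's end (X.start <= October 28).
P77: start October 15 < October 27? ✓; start October 15 <= October 28? ✓ → yes.
P78: start October 14 < October 27? ✓; start October 14 <= October 28? ✓ → yes.
P79: start October 19 < October 27? ✓; start October 19 <= October 28? ✓ → yes.
P80: start October 6 < October 27? ✓; start October 6 <= October 28? ✓ → yes.
P81: start October 11 < October 27? ✓; start October 11 <= October 28? ✓ → yes.
P84: start October 19 < October 27? ✓; start October 19 <= October 28? ✓ → yes.
P85: start October 10 < October 27? ✓; start October 10 <= October 28? ✓ → yes.
P86: start October 5 < October 27? ✓; start October 5 <= October 28? ✓ → yes.
P87: start October 11 < October 27? ✓; start October 11 <= October 28? ✓ → yes.
Result: P77, P78, P79, P80, P81, P84, P85, P86, P87.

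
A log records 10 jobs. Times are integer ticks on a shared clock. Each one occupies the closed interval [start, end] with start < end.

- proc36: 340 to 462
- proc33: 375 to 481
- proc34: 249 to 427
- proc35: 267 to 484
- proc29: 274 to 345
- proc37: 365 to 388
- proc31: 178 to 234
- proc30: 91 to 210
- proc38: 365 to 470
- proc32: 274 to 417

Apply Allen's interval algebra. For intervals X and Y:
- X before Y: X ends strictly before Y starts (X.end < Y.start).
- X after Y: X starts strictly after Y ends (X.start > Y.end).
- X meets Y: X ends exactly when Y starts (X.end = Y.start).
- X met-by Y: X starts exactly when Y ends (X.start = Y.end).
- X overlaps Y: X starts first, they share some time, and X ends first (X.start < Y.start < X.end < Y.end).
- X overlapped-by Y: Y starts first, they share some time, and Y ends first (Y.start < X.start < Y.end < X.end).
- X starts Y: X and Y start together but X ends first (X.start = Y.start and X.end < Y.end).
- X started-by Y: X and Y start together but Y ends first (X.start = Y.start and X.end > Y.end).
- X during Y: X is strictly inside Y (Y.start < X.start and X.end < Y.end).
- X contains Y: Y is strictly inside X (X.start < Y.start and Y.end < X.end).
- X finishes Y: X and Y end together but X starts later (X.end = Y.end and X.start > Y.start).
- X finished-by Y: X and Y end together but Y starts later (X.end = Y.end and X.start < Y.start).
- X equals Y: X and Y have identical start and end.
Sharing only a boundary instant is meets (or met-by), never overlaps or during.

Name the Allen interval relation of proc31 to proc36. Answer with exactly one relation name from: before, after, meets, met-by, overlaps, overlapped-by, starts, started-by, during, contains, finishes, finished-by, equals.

before

proc31 = [178, 234]; proc36 = [340, 462].
Compare endpoints: proc31.start < proc36.start, proc31.start < proc36.end, proc31.end < proc36.start, proc31.end < proc36.end.
That pattern is 'before'.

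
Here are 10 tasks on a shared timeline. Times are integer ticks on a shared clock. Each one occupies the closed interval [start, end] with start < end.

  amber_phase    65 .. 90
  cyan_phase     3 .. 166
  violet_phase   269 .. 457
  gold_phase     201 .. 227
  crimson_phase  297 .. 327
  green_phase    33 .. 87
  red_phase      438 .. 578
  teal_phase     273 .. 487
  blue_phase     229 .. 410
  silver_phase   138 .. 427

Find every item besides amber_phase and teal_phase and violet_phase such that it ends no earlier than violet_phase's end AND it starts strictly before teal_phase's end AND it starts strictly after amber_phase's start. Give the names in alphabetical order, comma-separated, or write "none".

red_phase

Conditions: its end is no earlier than violet_phase's end (X.end >= 457) AND its start is strictly before teal_phase's end (X.start < 487) AND its start is strictly after amber_phase's start (X.start > 65).
blue_phase: end 410 >= 457? ✗; start 229 < 487? ✓; start 229 > 65? ✓ → no.
crimson_phase: end 327 >= 457? ✗; start 297 < 487? ✓; start 297 > 65? ✓ → no.
cyan_phase: end 166 >= 457? ✗; start 3 < 487? ✓; start 3 > 65? ✗ → no.
gold_phase: end 227 >= 457? ✗; start 201 < 487? ✓; start 201 > 65? ✓ → no.
green_phase: end 87 >= 457? ✗; start 33 < 487? ✓; start 33 > 65? ✗ → no.
red_phase: end 578 >= 457? ✓; start 438 < 487? ✓; start 438 > 65? ✓ → yes.
silver_phase: end 427 >= 457? ✗; start 138 < 487? ✓; start 138 > 65? ✓ → no.
Result: red_phase.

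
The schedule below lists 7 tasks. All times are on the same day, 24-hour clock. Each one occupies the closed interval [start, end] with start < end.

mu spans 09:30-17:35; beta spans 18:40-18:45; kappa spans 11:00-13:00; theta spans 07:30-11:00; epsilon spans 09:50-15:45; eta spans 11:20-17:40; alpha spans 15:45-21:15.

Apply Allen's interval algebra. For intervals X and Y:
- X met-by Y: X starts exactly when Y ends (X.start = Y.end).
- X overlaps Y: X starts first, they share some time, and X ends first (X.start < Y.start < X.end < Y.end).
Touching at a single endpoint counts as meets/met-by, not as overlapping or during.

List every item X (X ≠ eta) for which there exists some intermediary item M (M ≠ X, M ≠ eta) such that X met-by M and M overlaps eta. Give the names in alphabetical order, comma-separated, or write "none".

alpha

Target eta = [11:20, 17:40].
Intermediaries M with M overlaps eta: epsilon, kappa, mu.
Via epsilon — items with X met-by epsilon: alpha.
Via kappa — items with X met-by kappa: none.
Via mu — items with X met-by mu: none.
Union: alpha.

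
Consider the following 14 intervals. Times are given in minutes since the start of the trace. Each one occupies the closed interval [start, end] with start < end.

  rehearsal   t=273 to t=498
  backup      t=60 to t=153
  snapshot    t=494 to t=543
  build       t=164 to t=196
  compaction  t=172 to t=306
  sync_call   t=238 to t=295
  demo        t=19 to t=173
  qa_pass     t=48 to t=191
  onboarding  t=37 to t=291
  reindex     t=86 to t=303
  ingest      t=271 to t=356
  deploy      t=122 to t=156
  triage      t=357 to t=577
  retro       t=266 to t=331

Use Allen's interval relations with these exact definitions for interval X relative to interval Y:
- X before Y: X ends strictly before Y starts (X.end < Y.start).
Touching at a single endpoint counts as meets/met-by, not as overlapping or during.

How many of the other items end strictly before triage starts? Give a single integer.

11

Target triage = [t=357, t=577].
backup [t=60, t=153] → before → counts.
build [t=164, t=196] → before → counts.
compaction [t=172, t=306] → before → counts.
demo [t=19, t=173] → before → counts.
deploy [t=122, t=156] → before → counts.
ingest [t=271, t=356] → before → counts.
onboarding [t=37, t=291] → before → counts.
qa_pass [t=48, t=191] → before → counts.
rehearsal [t=273, t=498] → overlaps → no.
reindex [t=86, t=303] → before → counts.
retro [t=266, t=331] → before → counts.
snapshot [t=494, t=543] → during → no.
sync_call [t=238, t=295] → before → counts.
Total: 11.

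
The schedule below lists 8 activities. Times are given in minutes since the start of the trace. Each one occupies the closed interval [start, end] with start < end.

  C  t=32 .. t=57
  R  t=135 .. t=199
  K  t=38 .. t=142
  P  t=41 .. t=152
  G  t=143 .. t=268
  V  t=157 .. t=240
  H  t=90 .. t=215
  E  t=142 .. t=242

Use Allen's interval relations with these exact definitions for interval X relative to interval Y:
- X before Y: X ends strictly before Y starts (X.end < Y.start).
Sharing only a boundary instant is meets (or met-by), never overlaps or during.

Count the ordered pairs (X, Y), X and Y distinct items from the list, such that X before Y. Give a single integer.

Checking all 56 ordered pairs for relation 'before'; matching pairs in alphabetical order:
(C, E): C before E ✓
(C, G): C before G ✓
(C, H): C before H ✓
(C, R): C before R ✓
(C, V): C before V ✓
(K, G): K before G ✓
(K, V): K before V ✓
(P, V): P before V ✓
Count: 8.

8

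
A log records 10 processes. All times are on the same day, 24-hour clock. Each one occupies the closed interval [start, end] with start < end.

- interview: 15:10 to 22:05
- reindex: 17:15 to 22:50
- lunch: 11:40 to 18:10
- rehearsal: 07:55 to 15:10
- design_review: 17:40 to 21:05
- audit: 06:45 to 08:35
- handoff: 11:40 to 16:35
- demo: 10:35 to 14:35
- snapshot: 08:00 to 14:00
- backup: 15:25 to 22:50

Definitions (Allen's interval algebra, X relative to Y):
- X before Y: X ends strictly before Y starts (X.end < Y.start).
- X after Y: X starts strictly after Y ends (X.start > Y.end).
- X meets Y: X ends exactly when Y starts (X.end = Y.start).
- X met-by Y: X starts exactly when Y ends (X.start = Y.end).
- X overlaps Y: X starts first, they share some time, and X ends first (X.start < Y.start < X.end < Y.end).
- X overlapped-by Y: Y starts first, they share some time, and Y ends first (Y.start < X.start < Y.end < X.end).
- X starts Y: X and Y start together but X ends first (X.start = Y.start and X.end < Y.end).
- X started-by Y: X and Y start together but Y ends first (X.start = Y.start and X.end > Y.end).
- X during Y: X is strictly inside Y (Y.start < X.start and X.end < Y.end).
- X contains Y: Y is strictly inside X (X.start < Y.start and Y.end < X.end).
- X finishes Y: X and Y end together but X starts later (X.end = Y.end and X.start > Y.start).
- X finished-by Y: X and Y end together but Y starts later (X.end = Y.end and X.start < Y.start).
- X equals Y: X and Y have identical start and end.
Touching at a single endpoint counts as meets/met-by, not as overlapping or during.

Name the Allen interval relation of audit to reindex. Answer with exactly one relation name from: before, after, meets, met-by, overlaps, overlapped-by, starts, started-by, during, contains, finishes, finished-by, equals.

before

audit = [06:45, 08:35]; reindex = [17:15, 22:50].
Compare endpoints: audit.start < reindex.start, audit.start < reindex.end, audit.end < reindex.start, audit.end < reindex.end.
That pattern is 'before'.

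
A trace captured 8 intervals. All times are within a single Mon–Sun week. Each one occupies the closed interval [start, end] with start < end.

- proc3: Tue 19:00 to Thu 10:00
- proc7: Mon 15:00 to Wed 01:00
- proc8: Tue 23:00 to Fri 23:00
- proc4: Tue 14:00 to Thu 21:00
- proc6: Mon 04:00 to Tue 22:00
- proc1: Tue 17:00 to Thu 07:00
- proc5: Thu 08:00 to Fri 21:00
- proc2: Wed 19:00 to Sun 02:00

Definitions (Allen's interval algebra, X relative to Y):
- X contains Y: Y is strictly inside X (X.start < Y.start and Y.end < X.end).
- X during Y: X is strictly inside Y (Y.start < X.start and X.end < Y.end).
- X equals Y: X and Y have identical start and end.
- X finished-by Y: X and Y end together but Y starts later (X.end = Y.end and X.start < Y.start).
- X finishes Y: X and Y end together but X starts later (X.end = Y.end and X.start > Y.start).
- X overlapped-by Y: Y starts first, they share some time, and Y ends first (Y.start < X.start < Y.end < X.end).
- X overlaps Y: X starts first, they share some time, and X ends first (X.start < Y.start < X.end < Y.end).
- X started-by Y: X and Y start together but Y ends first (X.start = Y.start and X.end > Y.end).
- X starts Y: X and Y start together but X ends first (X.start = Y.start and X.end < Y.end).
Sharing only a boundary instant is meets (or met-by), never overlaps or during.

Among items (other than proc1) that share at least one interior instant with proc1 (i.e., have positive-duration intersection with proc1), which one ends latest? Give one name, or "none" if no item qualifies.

proc2

Target proc1 = [Tue 17:00, Thu 07:00].
proc2 [Wed 19:00, Sun 02:00] → overlapped-by → candidate.
proc3 [Tue 19:00, Thu 10:00] → overlapped-by → candidate.
proc4 [Tue 14:00, Thu 21:00] → contains → candidate.
proc5 [Thu 08:00, Fri 21:00] → after → excluded.
proc6 [Mon 04:00, Tue 22:00] → overlaps → candidate.
proc7 [Mon 15:00, Wed 01:00] → overlaps → candidate.
proc8 [Tue 23:00, Fri 23:00] → overlapped-by → candidate.
Among candidates, latest end is Sun 02:00 → proc2.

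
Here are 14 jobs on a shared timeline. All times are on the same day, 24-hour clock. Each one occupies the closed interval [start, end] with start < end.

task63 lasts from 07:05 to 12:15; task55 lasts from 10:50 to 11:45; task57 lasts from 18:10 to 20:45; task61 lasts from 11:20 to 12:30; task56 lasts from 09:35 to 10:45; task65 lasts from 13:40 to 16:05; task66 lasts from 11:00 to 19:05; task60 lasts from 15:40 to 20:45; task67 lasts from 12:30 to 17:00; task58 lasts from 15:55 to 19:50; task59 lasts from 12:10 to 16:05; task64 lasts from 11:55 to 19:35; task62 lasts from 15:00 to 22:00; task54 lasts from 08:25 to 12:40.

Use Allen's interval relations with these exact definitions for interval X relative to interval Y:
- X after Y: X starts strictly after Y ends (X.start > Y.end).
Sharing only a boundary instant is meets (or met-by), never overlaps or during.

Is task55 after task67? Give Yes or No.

No

task55 = [10:50, 11:45], task67 = [12:30, 17:00].
Actual relation of task55 to task67: before.
Asked whether 'after' holds → No.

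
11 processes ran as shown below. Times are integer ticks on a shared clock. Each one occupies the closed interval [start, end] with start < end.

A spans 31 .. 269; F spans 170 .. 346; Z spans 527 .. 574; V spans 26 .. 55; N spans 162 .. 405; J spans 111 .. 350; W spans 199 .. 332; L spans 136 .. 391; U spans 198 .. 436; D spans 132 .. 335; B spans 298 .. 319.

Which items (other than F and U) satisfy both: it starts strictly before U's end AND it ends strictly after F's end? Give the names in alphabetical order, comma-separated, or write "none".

Conditions: its start is strictly before U's end (X.start < 436) AND its end is strictly after F's end (X.end > 346).
A: start 31 < 436? ✓; end 269 > 346? ✗ → no.
B: start 298 < 436? ✓; end 319 > 346? ✗ → no.
D: start 132 < 436? ✓; end 335 > 346? ✗ → no.
J: start 111 < 436? ✓; end 350 > 346? ✓ → yes.
L: start 136 < 436? ✓; end 391 > 346? ✓ → yes.
N: start 162 < 436? ✓; end 405 > 346? ✓ → yes.
V: start 26 < 436? ✓; end 55 > 346? ✗ → no.
W: start 199 < 436? ✓; end 332 > 346? ✗ → no.
Z: start 527 < 436? ✗; end 574 > 346? ✓ → no.
Result: J, L, N.

J, L, N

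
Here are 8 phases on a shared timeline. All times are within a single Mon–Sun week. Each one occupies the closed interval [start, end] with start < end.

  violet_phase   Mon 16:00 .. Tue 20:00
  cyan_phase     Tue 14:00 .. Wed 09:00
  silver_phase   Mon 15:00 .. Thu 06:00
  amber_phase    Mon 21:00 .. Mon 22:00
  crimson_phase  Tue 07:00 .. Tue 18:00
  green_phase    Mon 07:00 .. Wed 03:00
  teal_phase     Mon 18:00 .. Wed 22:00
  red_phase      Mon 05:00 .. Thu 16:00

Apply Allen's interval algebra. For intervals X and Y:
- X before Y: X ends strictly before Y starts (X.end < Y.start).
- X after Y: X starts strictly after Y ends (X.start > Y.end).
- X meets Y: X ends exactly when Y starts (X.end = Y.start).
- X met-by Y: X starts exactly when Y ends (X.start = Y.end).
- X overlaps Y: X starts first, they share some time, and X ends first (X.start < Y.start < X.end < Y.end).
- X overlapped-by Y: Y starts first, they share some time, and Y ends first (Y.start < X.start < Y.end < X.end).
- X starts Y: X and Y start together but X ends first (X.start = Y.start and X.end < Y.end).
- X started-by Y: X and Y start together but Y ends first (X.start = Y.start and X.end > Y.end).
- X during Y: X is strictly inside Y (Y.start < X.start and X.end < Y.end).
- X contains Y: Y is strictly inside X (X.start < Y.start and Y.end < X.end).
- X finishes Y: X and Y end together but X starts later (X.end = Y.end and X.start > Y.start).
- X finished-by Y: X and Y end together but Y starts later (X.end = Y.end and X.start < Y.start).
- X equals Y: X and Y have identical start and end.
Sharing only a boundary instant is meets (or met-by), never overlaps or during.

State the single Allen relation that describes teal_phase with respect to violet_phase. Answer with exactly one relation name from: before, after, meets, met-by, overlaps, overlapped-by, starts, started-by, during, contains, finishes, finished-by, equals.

overlapped-by

teal_phase = [Mon 18:00, Wed 22:00]; violet_phase = [Mon 16:00, Tue 20:00].
Compare endpoints: teal_phase.start > violet_phase.start, teal_phase.start < violet_phase.end, teal_phase.end > violet_phase.start, teal_phase.end > violet_phase.end.
That pattern is 'overlapped-by'.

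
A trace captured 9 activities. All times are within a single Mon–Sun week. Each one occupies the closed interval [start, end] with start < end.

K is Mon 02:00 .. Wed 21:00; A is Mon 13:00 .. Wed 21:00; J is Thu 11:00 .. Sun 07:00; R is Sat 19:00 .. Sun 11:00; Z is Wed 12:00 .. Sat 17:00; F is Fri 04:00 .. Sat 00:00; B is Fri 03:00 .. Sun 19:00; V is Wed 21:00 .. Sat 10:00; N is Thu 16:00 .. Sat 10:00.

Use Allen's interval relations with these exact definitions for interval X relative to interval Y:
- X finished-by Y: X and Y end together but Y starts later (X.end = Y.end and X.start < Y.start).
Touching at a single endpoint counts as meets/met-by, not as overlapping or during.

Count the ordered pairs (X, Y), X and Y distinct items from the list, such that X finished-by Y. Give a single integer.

Checking all 72 ordered pairs for relation 'finished-by'; matching pairs in alphabetical order:
(K, A): K finished-by A ✓
(V, N): V finished-by N ✓
Count: 2.

2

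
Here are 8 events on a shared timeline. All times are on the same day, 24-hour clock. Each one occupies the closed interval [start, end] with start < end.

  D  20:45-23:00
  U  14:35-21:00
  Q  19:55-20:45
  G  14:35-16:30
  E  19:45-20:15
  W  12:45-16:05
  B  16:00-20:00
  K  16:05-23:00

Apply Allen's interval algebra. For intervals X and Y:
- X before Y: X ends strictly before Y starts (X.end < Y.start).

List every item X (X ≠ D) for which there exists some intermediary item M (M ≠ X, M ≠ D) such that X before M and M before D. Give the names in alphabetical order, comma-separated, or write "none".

G, W

Target D = [20:45, 23:00].
Intermediaries M with M before D: B, E, G, W.
Via B — items with X before B: none.
Via E — items with X before E: G, W.
Via G — items with X before G: none.
Via W — items with X before W: none.
Union: G, W.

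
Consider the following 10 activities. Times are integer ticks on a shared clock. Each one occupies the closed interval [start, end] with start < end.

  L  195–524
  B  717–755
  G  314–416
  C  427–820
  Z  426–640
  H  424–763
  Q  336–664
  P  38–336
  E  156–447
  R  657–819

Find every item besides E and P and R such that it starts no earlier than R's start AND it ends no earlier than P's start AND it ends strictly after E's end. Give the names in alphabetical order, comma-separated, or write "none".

Conditions: its start is no earlier than R's start (X.start >= 657) AND its end is no earlier than P's start (X.end >= 38) AND its end is strictly after E's end (X.end > 447).
B: start 717 >= 657? ✓; end 755 >= 38? ✓; end 755 > 447? ✓ → yes.
C: start 427 >= 657? ✗; end 820 >= 38? ✓; end 820 > 447? ✓ → no.
G: start 314 >= 657? ✗; end 416 >= 38? ✓; end 416 > 447? ✗ → no.
H: start 424 >= 657? ✗; end 763 >= 38? ✓; end 763 > 447? ✓ → no.
L: start 195 >= 657? ✗; end 524 >= 38? ✓; end 524 > 447? ✓ → no.
Q: start 336 >= 657? ✗; end 664 >= 38? ✓; end 664 > 447? ✓ → no.
Z: start 426 >= 657? ✗; end 640 >= 38? ✓; end 640 > 447? ✓ → no.
Result: B.

B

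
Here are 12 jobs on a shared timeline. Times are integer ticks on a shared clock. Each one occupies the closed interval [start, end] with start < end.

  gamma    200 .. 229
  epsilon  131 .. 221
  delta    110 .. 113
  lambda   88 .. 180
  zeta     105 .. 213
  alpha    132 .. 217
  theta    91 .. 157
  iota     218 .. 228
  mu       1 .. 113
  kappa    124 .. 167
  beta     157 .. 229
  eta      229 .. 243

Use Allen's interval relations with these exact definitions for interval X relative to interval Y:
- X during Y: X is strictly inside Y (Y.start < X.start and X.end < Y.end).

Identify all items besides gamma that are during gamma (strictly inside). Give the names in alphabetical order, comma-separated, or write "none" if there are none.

iota

Target gamma = [200, 229].
alpha [132, 217] → overlaps → no.
beta [157, 229] → finished-by → no.
delta [110, 113] → before → no.
epsilon [131, 221] → overlaps → no.
eta [229, 243] → met-by → no.
iota [218, 228] → during → yes.
kappa [124, 167] → before → no.
lambda [88, 180] → before → no.
mu [1, 113] → before → no.
theta [91, 157] → before → no.
zeta [105, 213] → overlaps → no.
Result: iota.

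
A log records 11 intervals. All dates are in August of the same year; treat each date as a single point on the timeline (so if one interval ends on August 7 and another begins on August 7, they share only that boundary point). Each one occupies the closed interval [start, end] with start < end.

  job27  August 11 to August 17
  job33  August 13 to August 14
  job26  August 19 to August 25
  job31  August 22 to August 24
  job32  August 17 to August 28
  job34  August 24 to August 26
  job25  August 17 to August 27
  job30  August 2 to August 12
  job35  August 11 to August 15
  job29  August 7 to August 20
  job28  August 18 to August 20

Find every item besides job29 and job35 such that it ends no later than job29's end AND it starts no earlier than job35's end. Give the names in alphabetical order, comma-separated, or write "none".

Conditions: its end is no later than job29's end (X.end <= August 20) AND its start is no earlier than job35's end (X.start >= August 15).
job25: end August 27 <= August 20? ✗; start August 17 >= August 15? ✓ → no.
job26: end August 25 <= August 20? ✗; start August 19 >= August 15? ✓ → no.
job27: end August 17 <= August 20? ✓; start August 11 >= August 15? ✗ → no.
job28: end August 20 <= August 20? ✓; start August 18 >= August 15? ✓ → yes.
job30: end August 12 <= August 20? ✓; start August 2 >= August 15? ✗ → no.
job31: end August 24 <= August 20? ✗; start August 22 >= August 15? ✓ → no.
job32: end August 28 <= August 20? ✗; start August 17 >= August 15? ✓ → no.
job33: end August 14 <= August 20? ✓; start August 13 >= August 15? ✗ → no.
job34: end August 26 <= August 20? ✗; start August 24 >= August 15? ✓ → no.
Result: job28.

job28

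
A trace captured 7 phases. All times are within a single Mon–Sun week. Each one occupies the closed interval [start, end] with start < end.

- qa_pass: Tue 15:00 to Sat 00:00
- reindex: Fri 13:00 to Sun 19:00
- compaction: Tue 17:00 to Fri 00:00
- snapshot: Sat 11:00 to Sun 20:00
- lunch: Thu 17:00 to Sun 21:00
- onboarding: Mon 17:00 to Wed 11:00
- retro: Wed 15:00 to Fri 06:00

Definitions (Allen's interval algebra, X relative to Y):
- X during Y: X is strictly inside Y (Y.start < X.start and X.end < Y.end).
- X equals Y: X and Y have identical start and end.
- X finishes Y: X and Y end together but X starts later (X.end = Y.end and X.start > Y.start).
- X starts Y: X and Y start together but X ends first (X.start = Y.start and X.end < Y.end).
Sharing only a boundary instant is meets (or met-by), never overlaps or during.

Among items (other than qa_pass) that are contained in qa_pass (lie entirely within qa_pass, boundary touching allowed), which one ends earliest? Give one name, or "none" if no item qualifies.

compaction

Target qa_pass = [Tue 15:00, Sat 00:00].
compaction [Tue 17:00, Fri 00:00] → during → candidate.
lunch [Thu 17:00, Sun 21:00] → overlapped-by → excluded.
onboarding [Mon 17:00, Wed 11:00] → overlaps → excluded.
reindex [Fri 13:00, Sun 19:00] → overlapped-by → excluded.
retro [Wed 15:00, Fri 06:00] → during → candidate.
snapshot [Sat 11:00, Sun 20:00] → after → excluded.
Among candidates, earliest end is Fri 00:00 → compaction.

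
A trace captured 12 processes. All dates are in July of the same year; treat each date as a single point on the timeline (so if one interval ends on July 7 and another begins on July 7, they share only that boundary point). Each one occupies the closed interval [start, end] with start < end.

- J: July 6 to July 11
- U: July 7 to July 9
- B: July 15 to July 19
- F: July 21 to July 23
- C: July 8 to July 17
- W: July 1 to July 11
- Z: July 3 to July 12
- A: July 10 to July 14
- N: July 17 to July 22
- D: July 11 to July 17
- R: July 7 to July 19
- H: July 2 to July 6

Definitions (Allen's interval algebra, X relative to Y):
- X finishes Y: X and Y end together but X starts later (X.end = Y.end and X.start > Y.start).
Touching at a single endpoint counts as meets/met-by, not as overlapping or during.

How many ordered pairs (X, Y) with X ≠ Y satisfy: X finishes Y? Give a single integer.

3

Checking all 132 ordered pairs for relation 'finishes'; matching pairs in alphabetical order:
(B, R): B finishes R ✓
(D, C): D finishes C ✓
(J, W): J finishes W ✓
Count: 3.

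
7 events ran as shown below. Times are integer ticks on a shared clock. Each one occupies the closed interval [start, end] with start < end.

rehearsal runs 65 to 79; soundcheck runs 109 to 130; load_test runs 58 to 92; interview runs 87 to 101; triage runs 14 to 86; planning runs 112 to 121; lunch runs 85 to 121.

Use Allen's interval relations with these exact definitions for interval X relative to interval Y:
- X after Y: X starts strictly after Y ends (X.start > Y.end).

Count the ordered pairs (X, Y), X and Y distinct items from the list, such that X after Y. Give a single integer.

11

Checking all 42 ordered pairs for relation 'after'; matching pairs in alphabetical order:
(interview, rehearsal): interview after rehearsal ✓
(interview, triage): interview after triage ✓
(lunch, rehearsal): lunch after rehearsal ✓
(planning, interview): planning after interview ✓
(planning, load_test): planning after load_test ✓
(planning, rehearsal): planning after rehearsal ✓
(planning, triage): planning after triage ✓
(soundcheck, interview): soundcheck after interview ✓
(soundcheck, load_test): soundcheck after load_test ✓
(soundcheck, rehearsal): soundcheck after rehearsal ✓
(soundcheck, triage): soundcheck after triage ✓
Count: 11.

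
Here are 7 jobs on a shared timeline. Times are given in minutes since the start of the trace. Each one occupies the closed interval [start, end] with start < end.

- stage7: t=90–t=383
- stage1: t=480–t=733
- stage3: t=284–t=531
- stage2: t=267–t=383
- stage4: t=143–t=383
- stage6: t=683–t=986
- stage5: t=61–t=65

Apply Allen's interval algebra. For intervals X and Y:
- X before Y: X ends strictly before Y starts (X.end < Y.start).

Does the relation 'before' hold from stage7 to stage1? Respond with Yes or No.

Yes

stage7 = [t=90, t=383], stage1 = [t=480, t=733].
Actual relation of stage7 to stage1: before.
Asked whether 'before' holds → Yes.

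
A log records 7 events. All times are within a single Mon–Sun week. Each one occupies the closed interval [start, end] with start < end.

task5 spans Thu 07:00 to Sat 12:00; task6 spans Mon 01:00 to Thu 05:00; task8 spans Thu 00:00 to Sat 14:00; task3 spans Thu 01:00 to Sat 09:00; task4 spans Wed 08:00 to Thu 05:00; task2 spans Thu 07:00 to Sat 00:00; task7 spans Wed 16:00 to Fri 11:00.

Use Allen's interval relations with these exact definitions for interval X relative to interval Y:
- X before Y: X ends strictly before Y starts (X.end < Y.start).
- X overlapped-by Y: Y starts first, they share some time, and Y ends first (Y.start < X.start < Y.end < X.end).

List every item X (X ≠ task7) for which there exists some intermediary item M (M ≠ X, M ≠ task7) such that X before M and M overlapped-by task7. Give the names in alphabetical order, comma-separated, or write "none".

Target task7 = [Wed 16:00, Fri 11:00].
Intermediaries M with M overlapped-by task7: task2, task3, task5, task8.
Via task2 — items with X before task2: task4, task6.
Via task3 — items with X before task3: none.
Via task5 — items with X before task5: task4, task6.
Via task8 — items with X before task8: none.
Union: task4, task6.

task4, task6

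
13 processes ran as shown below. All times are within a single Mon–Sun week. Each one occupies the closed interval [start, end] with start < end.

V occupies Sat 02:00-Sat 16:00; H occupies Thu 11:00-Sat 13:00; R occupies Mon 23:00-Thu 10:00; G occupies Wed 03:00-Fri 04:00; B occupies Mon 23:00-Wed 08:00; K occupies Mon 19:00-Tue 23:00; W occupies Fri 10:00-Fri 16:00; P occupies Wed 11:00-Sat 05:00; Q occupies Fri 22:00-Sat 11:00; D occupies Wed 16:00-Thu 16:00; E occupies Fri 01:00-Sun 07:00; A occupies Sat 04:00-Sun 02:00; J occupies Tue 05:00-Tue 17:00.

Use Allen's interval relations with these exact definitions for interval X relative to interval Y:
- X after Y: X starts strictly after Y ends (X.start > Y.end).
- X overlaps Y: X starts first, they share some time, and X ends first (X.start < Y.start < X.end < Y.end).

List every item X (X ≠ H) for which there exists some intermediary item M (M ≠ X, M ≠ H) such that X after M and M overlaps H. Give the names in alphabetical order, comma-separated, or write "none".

A, E, Q, V, W

Target H = [Thu 11:00, Sat 13:00].
Intermediaries M with M overlaps H: D, G, P.
Via D — items with X after D: A, E, Q, V, W.
Via G — items with X after G: A, Q, V, W.
Via P — items with X after P: none.
Union: A, E, Q, V, W.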